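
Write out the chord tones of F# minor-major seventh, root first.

F# minor-major seventh: minor-major seventh on F#.
Root: F#
Minor 3rd (3rd): A
Perfect 5th (5th): C#
Major 7th (7th): E#

F# – A – C# – E#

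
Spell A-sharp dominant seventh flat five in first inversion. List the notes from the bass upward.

C##  E  G#  A#

A-sharp dominant seventh flat five = A#–C##–E–G#; first inversion → third (C##) lowest.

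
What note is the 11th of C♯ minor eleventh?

F#

C♯ minor eleventh is built on C#; its 11th is a perfect 11th above the root.
A fourth above C uses the letter F, and the perfect 11th above C# is F#.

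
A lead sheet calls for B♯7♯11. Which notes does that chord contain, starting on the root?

B♯7♯11 is a dominant seventh sharp eleven built on B#.
root → B#
3rd (major 3rd) → D##
5th (perfect 5th) → F##
7th (minor 7th) → A#
11th (augmented 11th) → E##

B#  D##  F##  A#  E##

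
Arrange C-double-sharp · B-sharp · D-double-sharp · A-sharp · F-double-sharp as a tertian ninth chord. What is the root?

Stacking in thirds gives B-sharp – D-double-sharp – F-double-sharp – A-sharp – C-double-sharp, so B-sharp is the root — B-sharp dominant ninth.

B-sharp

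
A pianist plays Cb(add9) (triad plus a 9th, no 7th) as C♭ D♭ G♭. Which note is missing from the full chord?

Cb(add9) = C♭, E♭, G♭, D♭. The voicing lacks the 3rd (major 3rd), E♭.

E♭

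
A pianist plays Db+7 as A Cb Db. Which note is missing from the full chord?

F

Db+7 = Db, F, A, Cb. The voicing lacks the 3rd (major 3rd), F.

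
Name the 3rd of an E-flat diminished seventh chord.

G-flat

E-flat diminished seventh is built on E-flat; its 3rd is a minor 3rd above the root.
A third above E uses the letter G, and the minor 3rd above E-flat is G-flat.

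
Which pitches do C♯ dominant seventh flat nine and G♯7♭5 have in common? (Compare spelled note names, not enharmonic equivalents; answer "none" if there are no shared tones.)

G#, D

C♯ dominant seventh flat nine = C#, E#, G#, B, D.
G♯7♭5 = G#, B#, D, F#.
Shared: G#, D.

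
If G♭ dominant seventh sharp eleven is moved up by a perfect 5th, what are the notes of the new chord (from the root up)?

D♭, F, A♭, C♭, G

Transposed root: G♭ → D♭ (perfect 5th up). So we spell D♭ dominant seventh sharp eleven:
Root: D♭
Major 3rd (3rd): F
Perfect 5th (5th): A♭
Minor 7th (7th): C♭
Augmented 11th (11th): G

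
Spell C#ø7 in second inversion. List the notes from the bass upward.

G – B – C# – E

In root position, C#ø7 is C#–E–G–B.
Second inversion puts the fifth (G) in the bass.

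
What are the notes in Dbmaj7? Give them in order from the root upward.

Db, F, Ab, C

Dbmaj7 is a major seventh built on Db.
root → Db
3rd (major 3rd) → F
5th (perfect 5th) → Ab
7th (major 7th) → C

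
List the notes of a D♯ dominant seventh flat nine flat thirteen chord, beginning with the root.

D-sharp – F-double-sharp – A-sharp – C-sharp – E – B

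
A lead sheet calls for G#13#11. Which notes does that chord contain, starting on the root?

G# B# D# F# A# C## E#

Root G#, quality dominant thirteenth sharp eleven:
G# — root
B# — major 3rd
D# — perfect 5th
F# — minor 7th
A# — major 9th
C## — augmented 11th
E# — major 13th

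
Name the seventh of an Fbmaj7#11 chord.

Eb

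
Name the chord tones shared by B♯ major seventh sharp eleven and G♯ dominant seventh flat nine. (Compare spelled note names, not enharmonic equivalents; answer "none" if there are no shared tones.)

B-sharp

B♯ major seventh sharp eleven = B-sharp, D-double-sharp, F-double-sharp, A-double-sharp, E-double-sharp.
G♯ dominant seventh flat nine = G-sharp, B-sharp, D-sharp, F-sharp, A.
Shared: B-sharp.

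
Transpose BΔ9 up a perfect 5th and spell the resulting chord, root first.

F♯ – A♯ – C♯ – E♯ – G♯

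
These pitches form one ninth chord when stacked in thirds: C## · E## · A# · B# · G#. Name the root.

A#

Arranged so that each adjacent pair is a third by letter name: A# – C## – E## – G# – B#.
The bottom of that stack, A#, is the root (this is A# dominant ninth sharp five).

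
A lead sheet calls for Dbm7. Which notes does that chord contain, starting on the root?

Db, Fb, Ab, Cb

Root Db, quality minor seventh:
Db — root
Fb — minor 3rd
Ab — perfect 5th
Cb — minor 7th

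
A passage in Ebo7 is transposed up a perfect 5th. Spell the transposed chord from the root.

Transposed root: Eb → Bb (perfect 5th up). So we spell Bb diminished seventh:
Bb — root
Db — minor 3rd
Fb — diminished 5th
Abb — diminished 7th

Bb  Db  Fb  Abb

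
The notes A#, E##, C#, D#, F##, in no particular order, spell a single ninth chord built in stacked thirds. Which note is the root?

Arranged so that each adjacent pair is a third by letter name: D# – F## – A# – C# – E##.
The bottom of that stack, D#, is the root (this is D# dominant seventh sharp nine).

D#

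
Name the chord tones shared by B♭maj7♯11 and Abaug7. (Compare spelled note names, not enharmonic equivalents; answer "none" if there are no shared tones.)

B♭maj7♯11 = Bb, D, F, A, E.
Abaug7 = Ab, C, E, Gb.
Shared: E.

E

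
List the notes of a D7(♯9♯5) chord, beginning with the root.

D7(♯9♯5) is a dominant seventh sharp nine sharp five built on D.
D — root
F# — major 3rd
A# — augmented 5th
C — minor 7th
E# — augmented 9th

D – F# – A# – C – E#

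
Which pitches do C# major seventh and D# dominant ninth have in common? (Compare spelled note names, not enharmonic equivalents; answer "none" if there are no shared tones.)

C# major seventh: C-sharp E-sharp G-sharp B-sharp
D# dominant ninth: D-sharp F-double-sharp A-sharp C-sharp E-sharp
Common to both → C-sharp, E-sharp.

C-sharp, E-sharp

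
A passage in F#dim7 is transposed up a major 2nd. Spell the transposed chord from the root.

F# up a major 2nd → G#. New chord: G# diminished seventh.
- root: G#
- minor 3rd: B
- diminished 5th: D
- diminished 7th: F

G#  B  D  F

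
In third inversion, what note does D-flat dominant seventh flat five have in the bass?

Cb

D-flat dominant seventh flat five in root position is Db–F–Abb–Cb.
Third inversion places the seventh in the bass, which is Cb.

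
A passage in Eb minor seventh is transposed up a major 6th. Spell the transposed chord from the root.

C  E-flat  G  B-flat

A major 6th up from E-flat is C, so the new chord is C minor seventh.
root → C
3rd (minor 3rd) → E-flat
5th (perfect 5th) → G
7th (minor 7th) → B-flat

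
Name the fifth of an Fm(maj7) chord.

Root of Fm(maj7) = F. The 5th is a perfect 5th: F up a perfect 5th → C.

C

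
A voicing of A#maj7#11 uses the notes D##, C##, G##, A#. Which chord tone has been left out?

A#maj7#11 = A#, C##, E#, G##, D##. The voicing lacks the 5th (perfect 5th), E#.

E#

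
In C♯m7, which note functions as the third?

Root of C♯m7 = C#. The 3rd is a minor 3rd: C# up a minor 3rd → E.

E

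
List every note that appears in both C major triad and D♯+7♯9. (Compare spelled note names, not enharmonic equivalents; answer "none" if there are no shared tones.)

C major triad: C E G
D♯+7♯9: D# F## A## C# E##
Common to both → none.

none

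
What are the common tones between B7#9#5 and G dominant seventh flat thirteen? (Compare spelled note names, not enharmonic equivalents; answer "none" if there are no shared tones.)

B

B7#9#5: B D# F## A C##
G dominant seventh flat thirteen: G B D F Eb
Common to both → B.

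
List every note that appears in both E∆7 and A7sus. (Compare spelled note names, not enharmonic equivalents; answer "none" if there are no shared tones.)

E

E∆7 = E, G#, B, D#.
A7sus = A, D, E, G.
Shared: E.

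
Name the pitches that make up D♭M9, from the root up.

D♭M9 is a major ninth built on Db.
- root: Db
- major 3rd: F
- perfect 5th: Ab
- major 7th: C
- major 9th: Eb

Db  F  Ab  C  Eb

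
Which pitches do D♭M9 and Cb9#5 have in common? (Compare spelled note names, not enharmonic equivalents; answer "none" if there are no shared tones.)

D♭M9 = D♭, F, A♭, C, E♭.
Cb9#5 = C♭, E♭, G, B𝄫, D♭.
Shared: D♭, E♭.

D♭ – E♭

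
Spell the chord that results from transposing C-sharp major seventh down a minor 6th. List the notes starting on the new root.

Transposed root: C♯ → E♯ (minor 6th down). So we spell E♯ major seventh:
E♯ — root
G𝄪 — major 3rd
B♯ — perfect 5th
D𝄪 — major 7th

E♯ – G𝄪 – B♯ – D𝄪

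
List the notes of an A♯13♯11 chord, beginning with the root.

A♯ C𝄪 E♯ G♯ B♯ D𝄪 F𝄪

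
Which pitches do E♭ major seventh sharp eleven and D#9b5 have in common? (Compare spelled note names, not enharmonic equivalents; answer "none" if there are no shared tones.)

A

E♭ major seventh sharp eleven: Eb G Bb D A
D#9b5: D# F## A C# E#
Common to both → A.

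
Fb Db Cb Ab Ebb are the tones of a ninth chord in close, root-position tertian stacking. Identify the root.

Db

Arranged so that each adjacent pair is a third by letter name: Db – Fb – Ab – Cb – Ebb.
The bottom of that stack, Db, is the root (this is Db minor seventh flat nine).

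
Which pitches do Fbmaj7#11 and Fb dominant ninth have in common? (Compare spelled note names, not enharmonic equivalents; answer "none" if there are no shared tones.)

Fb  Ab  Cb

Fbmaj7#11: Fb Ab Cb Eb Bb
Fb dominant ninth: Fb Ab Cb Ebb Gb
Common to both → Fb, Ab, Cb.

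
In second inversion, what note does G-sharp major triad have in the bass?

G-sharp major triad = G-sharp–B-sharp–D-sharp. Second inversion → fifth in the bass = D-sharp.

D-sharp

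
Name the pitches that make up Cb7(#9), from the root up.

Cb, Eb, Gb, Bbb, D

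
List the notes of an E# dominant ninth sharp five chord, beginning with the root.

E-sharp  G-double-sharp  B-double-sharp  D-sharp  F-double-sharp

Root E-sharp, quality dominant ninth sharp five:
root → E-sharp
3rd (major 3rd) → G-double-sharp
5th (augmented 5th) → B-double-sharp
7th (minor 7th) → D-sharp
9th (major 9th) → F-double-sharp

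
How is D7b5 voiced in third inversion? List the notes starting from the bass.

In root position, D7b5 is D–F#–Ab–C.
Third inversion puts the seventh (C) in the bass.

C, D, F#, Ab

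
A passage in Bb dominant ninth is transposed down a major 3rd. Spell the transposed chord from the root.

Gb, Bb, Db, Fb, Ab

A major 3rd down from Bb is Gb, so the new chord is Gb dominant ninth.
- root: Gb
- major 3rd: Bb
- perfect 5th: Db
- minor 7th: Fb
- major 9th: Ab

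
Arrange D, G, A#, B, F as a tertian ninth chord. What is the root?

G

Stacking in thirds gives G – B – D – F – A#, so G is the root — G dominant seventh sharp nine.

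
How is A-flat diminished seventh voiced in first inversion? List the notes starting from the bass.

In root position, A-flat diminished seventh is Ab–Cb–Ebb–Gbb.
First inversion puts the third (Cb) in the bass.

Cb, Ebb, Gbb, Ab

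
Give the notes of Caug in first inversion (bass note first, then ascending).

In root position, Caug is C–E–G#.
First inversion puts the third (E) in the bass.

E  G#  C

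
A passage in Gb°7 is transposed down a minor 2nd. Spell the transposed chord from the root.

F, Ab, Cb, Ebb

A minor 2nd down from Gb is F, so the new chord is F diminished seventh.
- root: F
- minor 3rd: Ab
- diminished 5th: Cb
- diminished 7th: Ebb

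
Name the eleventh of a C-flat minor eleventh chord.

C-flat minor eleventh is built on C-flat; its 11th is a perfect 11th above the root.
A fourth above C uses the letter F, and the perfect 11th above C-flat is F-flat.

F-flat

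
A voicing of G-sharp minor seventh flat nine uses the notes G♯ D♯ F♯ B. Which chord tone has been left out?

The full G-sharp minor seventh flat nine chord is G♯, B, D♯, F♯, A.
Comparing with the voicing, the minor 9th (9th) — A — is absent.

A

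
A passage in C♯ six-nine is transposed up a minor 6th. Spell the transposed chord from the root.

C-sharp up a minor 6th → A. New chord: A six-nine.
root → A
3rd (major 3rd) → C-sharp
5th (perfect 5th) → E
6th (major 6th) → F-sharp
9th (major 9th) → B

A, C-sharp, E, F-sharp, B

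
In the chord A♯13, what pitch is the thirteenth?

Root of A♯13 = A#. The 13th is a major 13th: A# up a major 13th → F##.

F##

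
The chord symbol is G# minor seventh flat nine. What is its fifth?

Root of G# minor seventh flat nine = G-sharp. The 5th is a perfect 5th: G-sharp up a perfect 5th → D-sharp.

D-sharp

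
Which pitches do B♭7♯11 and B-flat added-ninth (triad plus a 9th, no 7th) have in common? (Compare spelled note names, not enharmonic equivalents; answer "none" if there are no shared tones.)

Bb D F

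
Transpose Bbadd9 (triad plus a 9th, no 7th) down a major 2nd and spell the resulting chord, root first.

A major 2nd down from Bb is Ab, so the new chord is Ab added-ninth.
- root: Ab
- major 3rd: C
- perfect 5th: Eb
- major 9th: Bb

Ab  C  Eb  Bb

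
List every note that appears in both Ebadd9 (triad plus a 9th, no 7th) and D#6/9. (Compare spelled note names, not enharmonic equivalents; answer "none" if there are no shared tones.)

none

Ebadd9 = Eb, G, Bb, F.
D#6/9 = D#, F##, A#, B#, E#.
Shared: none.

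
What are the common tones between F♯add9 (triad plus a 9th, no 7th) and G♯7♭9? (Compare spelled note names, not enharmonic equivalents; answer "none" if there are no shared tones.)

F♯add9: F# A# C# G#
G♯7♭9: G# B# D# F# A
Common to both → F#, G#.

F# – G#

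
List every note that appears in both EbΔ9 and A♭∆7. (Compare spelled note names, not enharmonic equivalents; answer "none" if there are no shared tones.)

EbΔ9: Eb G Bb D F
A♭∆7: Ab C Eb G
Common to both → Eb, G.

Eb G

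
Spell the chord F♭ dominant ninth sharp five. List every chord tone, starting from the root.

Root Fb, quality dominant ninth sharp five:
Root: Fb
Major 3rd (3rd): Ab
Augmented 5th (5th): C
Minor 7th (7th): Ebb
Major 9th (9th): Gb

Fb – Ab – C – Ebb – Gb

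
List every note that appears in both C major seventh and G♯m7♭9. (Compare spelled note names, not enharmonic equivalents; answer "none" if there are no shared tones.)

C major seventh: C E G B
G♯m7♭9: G# B D# F# A
Common to both → B.

B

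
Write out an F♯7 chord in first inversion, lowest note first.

A# C# E F#

F♯7 = F#–A#–C#–E; first inversion → third (A#) lowest.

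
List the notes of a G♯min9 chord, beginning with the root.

G♯min9 is a minor ninth built on G#.
- root: G#
- minor 3rd: B
- perfect 5th: D#
- minor 7th: F#
- major 9th: A#

G#, B, D#, F#, A#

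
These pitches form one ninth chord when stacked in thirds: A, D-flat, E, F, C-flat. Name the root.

Arranged so that each adjacent pair is a third by letter name: D-flat – F – A – C-flat – E.
The bottom of that stack, D-flat, is the root (this is D-flat dominant seventh sharp nine sharp five).

D-flat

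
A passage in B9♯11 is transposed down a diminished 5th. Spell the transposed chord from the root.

E#  G##  B#  D#  F##  A##

B down a diminished 5th → E#. New chord: E# dominant ninth sharp eleven.
Root: E#
Major 3rd (3rd): G##
Perfect 5th (5th): B#
Minor 7th (7th): D#
Major 9th (9th): F##
Augmented 11th (11th): A##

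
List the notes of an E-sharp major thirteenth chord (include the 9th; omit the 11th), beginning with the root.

E#, G##, B#, D##, F##, C##

Root E#, quality major thirteenth:
root → E#
3rd (major 3rd) → G##
5th (perfect 5th) → B#
7th (major 7th) → D##
9th (major 9th) → F##
13th (major 13th) → C##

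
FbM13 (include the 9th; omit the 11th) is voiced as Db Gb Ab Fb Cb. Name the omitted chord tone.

Eb

The full FbM13 chord is Fb, Ab, Cb, Eb, Gb, Db.
Comparing with the voicing, the major 7th (7th) — Eb — is absent.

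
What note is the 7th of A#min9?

G♯

A#min9 is built on A♯; its 7th is a minor 7th above the root.
A seventh above A uses the letter G, and the minor 7th above A♯ is G♯.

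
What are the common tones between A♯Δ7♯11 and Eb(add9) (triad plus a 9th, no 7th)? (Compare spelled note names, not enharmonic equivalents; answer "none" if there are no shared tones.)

none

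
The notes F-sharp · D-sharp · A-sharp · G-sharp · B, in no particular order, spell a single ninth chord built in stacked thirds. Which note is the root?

Stacking in thirds gives G-sharp – B – D-sharp – F-sharp – A-sharp, so G-sharp is the root — G-sharp minor ninth.

G-sharp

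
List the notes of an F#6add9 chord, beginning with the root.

F#, A#, C#, D#, G#

F#6add9 is a six-nine built on F#.
Root: F#
Major 3rd (3rd): A#
Perfect 5th (5th): C#
Major 6th (6th): D#
Major 9th (9th): G#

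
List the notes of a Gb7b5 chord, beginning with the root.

Gb7b5: dominant seventh flat five on Gb.
Gb — root
Bb — major 3rd
Dbb — diminished 5th
Fb — minor 7th

Gb, Bb, Dbb, Fb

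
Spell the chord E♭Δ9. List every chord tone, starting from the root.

Root E♭, quality major ninth:
Root: E♭
Major 3rd (3rd): G
Perfect 5th (5th): B♭
Major 7th (7th): D
Major 9th (9th): F

E♭  G  B♭  D  F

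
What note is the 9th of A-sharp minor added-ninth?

Root of A-sharp minor added-ninth = A#. The 9th is a major 9th: A# up a major 9th → B#.

B#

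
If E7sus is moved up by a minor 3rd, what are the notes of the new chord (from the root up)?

G  C  D  F

A minor 3rd up from E is G, so the new chord is G dominant seventh suspended fourth.
G — root
C — perfect 4th
D — perfect 5th
F — minor 7th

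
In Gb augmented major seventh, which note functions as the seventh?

Gb augmented major seventh is built on G♭; its 7th is a major 7th above the root.
A seventh above G uses the letter F, and the major 7th above G♭ is F.

F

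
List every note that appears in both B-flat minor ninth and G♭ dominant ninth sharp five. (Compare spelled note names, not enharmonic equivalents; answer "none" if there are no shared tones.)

B-flat minor ninth = B-flat, D-flat, F, A-flat, C.
G♭ dominant ninth sharp five = G-flat, B-flat, D, F-flat, A-flat.
Shared: B-flat, A-flat.

B-flat, A-flat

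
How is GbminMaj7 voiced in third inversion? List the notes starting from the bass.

GbminMaj7 = Gb–Bbb–Db–F; third inversion → seventh (F) lowest.

F, Gb, Bbb, Db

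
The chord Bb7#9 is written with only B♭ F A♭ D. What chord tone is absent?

The full Bb7#9 chord is B♭, D, F, A♭, C♯.
Comparing with the voicing, the augmented 9th (9th) — C♯ — is absent.

C♯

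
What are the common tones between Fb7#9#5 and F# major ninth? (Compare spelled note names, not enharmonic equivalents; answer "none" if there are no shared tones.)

Fb7#9#5 = Fb, Ab, C, Ebb, G.
F# major ninth = F#, A#, C#, E#, G#.
Shared: none.

none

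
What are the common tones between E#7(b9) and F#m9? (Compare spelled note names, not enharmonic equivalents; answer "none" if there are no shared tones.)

E#7(b9): E# G## B# D# F#
F#m9: F# A C# E G#
Common to both → F#.

F#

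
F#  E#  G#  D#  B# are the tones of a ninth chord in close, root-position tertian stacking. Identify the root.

E#

Stacking in thirds gives E# – G# – B# – D# – F#, so E# is the root — E# minor seventh flat nine.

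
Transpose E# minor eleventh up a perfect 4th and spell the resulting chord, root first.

A perfect 4th up from E-sharp is A-sharp, so the new chord is A-sharp minor eleventh.
A-sharp — root
C-sharp — minor 3rd
E-sharp — perfect 5th
G-sharp — minor 7th
B-sharp — major 9th
D-sharp — perfect 11th

A-sharp – C-sharp – E-sharp – G-sharp – B-sharp – D-sharp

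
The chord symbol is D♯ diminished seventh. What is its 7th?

D♯ diminished seventh is built on D#; its 7th is a diminished 7th above the root.
A seventh above D uses the letter C, and the diminished 7th above D# is C.

C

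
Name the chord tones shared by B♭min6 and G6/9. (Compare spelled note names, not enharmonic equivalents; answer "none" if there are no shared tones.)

G

B♭min6 = Bb, Db, F, G.
G6/9 = G, B, D, E, A.
Shared: G.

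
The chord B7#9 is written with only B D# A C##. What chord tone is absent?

F#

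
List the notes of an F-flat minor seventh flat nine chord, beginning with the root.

Root Fb, quality minor seventh flat nine:
- root: Fb
- minor 3rd: Abb
- perfect 5th: Cb
- minor 7th: Ebb
- minor 9th: Gbb

Fb, Abb, Cb, Ebb, Gbb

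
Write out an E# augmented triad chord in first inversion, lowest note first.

G-double-sharp – B-double-sharp – E-sharp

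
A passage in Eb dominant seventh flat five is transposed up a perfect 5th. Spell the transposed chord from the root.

Bb – D – Fb – Ab

Transposed root: Eb → Bb (perfect 5th up). So we spell Bb dominant seventh flat five:
root → Bb
3rd (major 3rd) → D
5th (diminished 5th) → Fb
7th (minor 7th) → Ab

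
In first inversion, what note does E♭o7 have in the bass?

Gb

E♭o7 = Eb–Gb–Bbb–Dbb. First inversion → third in the bass = Gb.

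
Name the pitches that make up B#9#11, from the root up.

B# – D## – F## – A# – C## – E##

Root B#, quality dominant ninth sharp eleven:
root → B#
3rd (major 3rd) → D##
5th (perfect 5th) → F##
7th (minor 7th) → A#
9th (major 9th) → C##
11th (augmented 11th) → E##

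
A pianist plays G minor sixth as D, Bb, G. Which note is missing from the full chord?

E

G minor sixth = G, Bb, D, E. The voicing lacks the 6th (major 6th), E.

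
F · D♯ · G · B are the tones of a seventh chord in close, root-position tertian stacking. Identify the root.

G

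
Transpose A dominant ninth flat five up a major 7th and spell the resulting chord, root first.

A major 7th up from A is G-sharp, so the new chord is G-sharp dominant ninth flat five.
G-sharp — root
B-sharp — major 3rd
D — diminished 5th
F-sharp — minor 7th
A-sharp — major 9th

G-sharp, B-sharp, D, F-sharp, A-sharp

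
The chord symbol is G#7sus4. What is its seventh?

F♯

Root of G#7sus4 = G♯. The 7th is a minor 7th: G♯ up a minor 7th → F♯.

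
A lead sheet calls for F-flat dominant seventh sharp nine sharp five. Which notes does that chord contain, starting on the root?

Fb, Ab, C, Ebb, G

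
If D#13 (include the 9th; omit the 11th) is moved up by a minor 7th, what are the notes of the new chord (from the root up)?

C♯, E♯, G♯, B, D♯, A♯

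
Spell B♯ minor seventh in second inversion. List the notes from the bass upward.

F-double-sharp A-sharp B-sharp D-sharp

B♯ minor seventh = B-sharp–D-sharp–F-double-sharp–A-sharp; second inversion → fifth (F-double-sharp) lowest.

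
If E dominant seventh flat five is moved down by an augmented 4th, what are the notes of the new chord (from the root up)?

B-flat D F-flat A-flat

E down an augmented 4th → B-flat. New chord: B-flat dominant seventh flat five.
root → B-flat
3rd (major 3rd) → D
5th (diminished 5th) → F-flat
7th (minor 7th) → A-flat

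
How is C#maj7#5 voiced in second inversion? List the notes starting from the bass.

G## B# C# E#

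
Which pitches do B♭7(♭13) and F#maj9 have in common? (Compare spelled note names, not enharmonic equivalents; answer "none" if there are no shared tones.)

none

B♭7(♭13): Bb D F Ab Gb
F#maj9: F# A# C# E# G#
Common to both → none.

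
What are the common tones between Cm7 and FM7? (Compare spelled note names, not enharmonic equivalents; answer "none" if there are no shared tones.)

Cm7: C Eb G Bb
FM7: F A C E
Common to both → C.

C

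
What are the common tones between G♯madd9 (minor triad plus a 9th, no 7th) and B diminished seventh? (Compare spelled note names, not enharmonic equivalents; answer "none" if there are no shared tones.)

G♯madd9 = G#, B, D#, A#.
B diminished seventh = B, D, F, Ab.
Shared: B.

B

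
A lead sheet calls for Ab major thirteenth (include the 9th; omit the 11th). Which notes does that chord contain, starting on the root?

A-flat, C, E-flat, G, B-flat, F

Ab major thirteenth is a major thirteenth built on A-flat.
Root: A-flat
Major 3rd (3rd): C
Perfect 5th (5th): E-flat
Major 7th (7th): G
Major 9th (9th): B-flat
Major 13th (13th): F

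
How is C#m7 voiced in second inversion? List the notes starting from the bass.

G#, B, C#, E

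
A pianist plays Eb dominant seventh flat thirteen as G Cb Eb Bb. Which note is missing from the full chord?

The full Eb dominant seventh flat thirteen chord is Eb, G, Bb, Db, Cb.
Comparing with the voicing, the minor 7th (7th) — Db — is absent.

Db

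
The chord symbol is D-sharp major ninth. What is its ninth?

E#

D-sharp major ninth is built on D#; its 9th is a major 9th above the root.
A second above D uses the letter E, and the major 9th above D# is E#.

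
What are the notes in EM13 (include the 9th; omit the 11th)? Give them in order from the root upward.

Root E, quality major thirteenth:
- root: E
- major 3rd: G#
- perfect 5th: B
- major 7th: D#
- major 9th: F#
- major 13th: C#

E G# B D# F# C#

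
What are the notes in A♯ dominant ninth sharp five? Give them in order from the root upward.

A-sharp C-double-sharp E-double-sharp G-sharp B-sharp

A♯ dominant ninth sharp five is a dominant ninth sharp five built on A-sharp.
A-sharp — root
C-double-sharp — major 3rd
E-double-sharp — augmented 5th
G-sharp — minor 7th
B-sharp — major 9th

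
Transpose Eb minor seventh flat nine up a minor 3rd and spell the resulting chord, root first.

Transposed root: E-flat → G-flat (minor 3rd up). So we spell G-flat minor seventh flat nine:
- root: G-flat
- minor 3rd: B-double-flat
- perfect 5th: D-flat
- minor 7th: F-flat
- minor 9th: A-double-flat

G-flat  B-double-flat  D-flat  F-flat  A-double-flat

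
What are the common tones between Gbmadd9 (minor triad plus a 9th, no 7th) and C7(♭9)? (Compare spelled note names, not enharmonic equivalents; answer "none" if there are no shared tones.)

Gbmadd9 = Gb, Bbb, Db, Ab.
C7(♭9) = C, E, G, Bb, Db.
Shared: Db.

Db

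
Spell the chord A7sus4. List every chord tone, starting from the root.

Root A, quality dominant seventh suspended fourth:
A — root
D — perfect 4th
E — perfect 5th
G — minor 7th

A – D – E – G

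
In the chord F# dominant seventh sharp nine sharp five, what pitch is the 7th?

F# dominant seventh sharp nine sharp five is built on F-sharp; its 7th is a minor 7th above the root.
A seventh above F uses the letter E, and the minor 7th above F-sharp is E.

E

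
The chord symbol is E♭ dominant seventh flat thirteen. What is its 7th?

Db

E♭ dominant seventh flat thirteen is built on Eb; its 7th is a minor 7th above the root.
A seventh above E uses the letter D, and the minor 7th above Eb is Db.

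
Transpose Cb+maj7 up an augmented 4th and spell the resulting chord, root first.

F, A, C#, E

An augmented 4th up from Cb is F, so the new chord is F augmented major seventh.
root → F
3rd (major 3rd) → A
5th (augmented 5th) → C#
7th (major 7th) → E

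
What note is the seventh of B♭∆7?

B♭∆7 is built on Bb; its 7th is a major 7th above the root.
A seventh above B uses the letter A, and the major 7th above Bb is A.

A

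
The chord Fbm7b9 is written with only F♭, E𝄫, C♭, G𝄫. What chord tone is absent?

A𝄫

The full Fbm7b9 chord is F♭, A𝄫, C♭, E𝄫, G𝄫.
Comparing with the voicing, the minor 3rd (3rd) — A𝄫 — is absent.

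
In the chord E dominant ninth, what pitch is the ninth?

F-sharp

Root of E dominant ninth = E. The 9th is a major 9th: E up a major 9th → F-sharp.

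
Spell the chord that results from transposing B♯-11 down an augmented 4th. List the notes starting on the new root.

B# down an augmented 4th → F#. New chord: F# minor eleventh.
root → F#
3rd (minor 3rd) → A
5th (perfect 5th) → C#
7th (minor 7th) → E
9th (major 9th) → G#
11th (perfect 11th) → B

F#, A, C#, E, G#, B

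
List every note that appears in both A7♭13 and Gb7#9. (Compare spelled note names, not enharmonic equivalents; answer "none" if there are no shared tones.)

A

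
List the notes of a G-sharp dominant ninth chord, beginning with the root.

G-sharp – B-sharp – D-sharp – F-sharp – A-sharp

G-sharp dominant ninth: dominant ninth on G-sharp.
root → G-sharp
3rd (major 3rd) → B-sharp
5th (perfect 5th) → D-sharp
7th (minor 7th) → F-sharp
9th (major 9th) → A-sharp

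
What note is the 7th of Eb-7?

Eb-7 is built on E♭; its 7th is a minor 7th above the root.
A seventh above E uses the letter D, and the minor 7th above E♭ is D♭.

D♭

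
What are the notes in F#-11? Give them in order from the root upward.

F#  A  C#  E  G#  B

Root F#, quality minor eleventh:
- root: F#
- minor 3rd: A
- perfect 5th: C#
- minor 7th: E
- major 9th: G#
- perfect 11th: B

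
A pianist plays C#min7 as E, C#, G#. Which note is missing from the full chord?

B

The full C#min7 chord is C#, E, G#, B.
Comparing with the voicing, the minor 7th (7th) — B — is absent.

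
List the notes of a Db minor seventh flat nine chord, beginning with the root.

Db minor seventh flat nine: minor seventh flat nine on D-flat.
Root: D-flat
Minor 3rd (3rd): F-flat
Perfect 5th (5th): A-flat
Minor 7th (7th): C-flat
Minor 9th (9th): E-double-flat

D-flat  F-flat  A-flat  C-flat  E-double-flat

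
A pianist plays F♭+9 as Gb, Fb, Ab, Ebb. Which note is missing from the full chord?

C

The full F♭+9 chord is Fb, Ab, C, Ebb, Gb.
Comparing with the voicing, the augmented 5th (5th) — C — is absent.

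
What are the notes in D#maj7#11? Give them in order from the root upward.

D#, F##, A#, C##, G##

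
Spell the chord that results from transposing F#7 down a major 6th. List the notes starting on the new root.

A major 6th down from F♯ is A, so the new chord is A dominant seventh.
Root: A
Major 3rd (3rd): C♯
Perfect 5th (5th): E
Minor 7th (7th): G

A C♯ E G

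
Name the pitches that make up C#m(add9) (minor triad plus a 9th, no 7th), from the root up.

C#  E  G#  D#

Root C#, quality minor added-ninth:
- root: C#
- minor 3rd: E
- perfect 5th: G#
- major 9th: D#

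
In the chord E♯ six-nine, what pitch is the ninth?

F-double-sharp

Root of E♯ six-nine = E-sharp. The 9th is a major 9th: E-sharp up a major 9th → F-double-sharp.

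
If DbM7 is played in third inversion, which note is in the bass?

DbM7 in root position is Db–F–Ab–C.
Third inversion places the seventh in the bass, which is C.

C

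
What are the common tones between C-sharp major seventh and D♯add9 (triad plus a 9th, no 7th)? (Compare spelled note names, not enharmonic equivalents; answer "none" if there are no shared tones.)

C-sharp major seventh: C# E# G# B#
D♯add9: D# F## A# E#
Common to both → E#.

E#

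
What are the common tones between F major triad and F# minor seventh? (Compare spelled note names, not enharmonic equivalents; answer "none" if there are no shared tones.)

A

F major triad: F A C
F# minor seventh: F# A C# E
Common to both → A.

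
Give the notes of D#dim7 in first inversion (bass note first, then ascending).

In root position, D#dim7 is D#–F#–A–C.
First inversion puts the third (F#) in the bass.

F#, A, C, D#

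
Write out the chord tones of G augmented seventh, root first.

G augmented seventh is an augmented seventh built on G.
Root: G
Major 3rd (3rd): B
Augmented 5th (5th): D-sharp
Minor 7th (7th): F

G B D-sharp F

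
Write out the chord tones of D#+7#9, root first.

D#, F##, A##, C#, E##

D#+7#9: dominant seventh sharp nine sharp five on D#.
Root: D#
Major 3rd (3rd): F##
Augmented 5th (5th): A##
Minor 7th (7th): C#
Augmented 9th (9th): E##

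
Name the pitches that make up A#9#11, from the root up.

A#9#11 is a dominant ninth sharp eleven built on A#.
Root: A#
Major 3rd (3rd): C##
Perfect 5th (5th): E#
Minor 7th (7th): G#
Major 9th (9th): B#
Augmented 11th (11th): D##

A# C## E# G# B# D##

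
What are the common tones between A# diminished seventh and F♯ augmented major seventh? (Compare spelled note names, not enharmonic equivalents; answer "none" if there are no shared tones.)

A# diminished seventh: A-sharp C-sharp E G
F♯ augmented major seventh: F-sharp A-sharp C-double-sharp E-sharp
Common to both → A-sharp.

A-sharp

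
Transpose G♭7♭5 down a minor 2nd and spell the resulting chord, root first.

A minor 2nd down from G♭ is F, so the new chord is F dominant seventh flat five.
- root: F
- major 3rd: A
- diminished 5th: C♭
- minor 7th: E♭

F, A, C♭, E♭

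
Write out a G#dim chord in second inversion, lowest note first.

D, G♯, B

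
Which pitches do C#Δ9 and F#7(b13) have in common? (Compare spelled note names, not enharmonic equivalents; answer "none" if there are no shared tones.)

C#Δ9 = C#, E#, G#, B#, D#.
F#7(b13) = F#, A#, C#, E, D.
Shared: C#.

C#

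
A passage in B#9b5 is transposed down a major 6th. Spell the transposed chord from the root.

A major 6th down from B♯ is D♯, so the new chord is D♯ dominant ninth flat five.
Root: D♯
Major 3rd (3rd): F𝄪
Diminished 5th (5th): A
Minor 7th (7th): C♯
Major 9th (9th): E♯

D♯ F𝄪 A C♯ E♯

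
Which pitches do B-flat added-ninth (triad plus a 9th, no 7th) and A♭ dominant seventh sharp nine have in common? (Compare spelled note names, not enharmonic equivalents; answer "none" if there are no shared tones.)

C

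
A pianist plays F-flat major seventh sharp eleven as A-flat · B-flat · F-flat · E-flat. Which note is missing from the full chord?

C-flat

The full F-flat major seventh sharp eleven chord is F-flat, A-flat, C-flat, E-flat, B-flat.
Comparing with the voicing, the perfect 5th (5th) — C-flat — is absent.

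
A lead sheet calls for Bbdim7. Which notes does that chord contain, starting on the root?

Bb – Db – Fb – Abb

Root Bb, quality diminished seventh:
- root: Bb
- minor 3rd: Db
- diminished 5th: Fb
- diminished 7th: Abb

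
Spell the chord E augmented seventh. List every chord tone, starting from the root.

E G♯ B♯ D

E augmented seventh: augmented seventh on E.
- root: E
- major 3rd: G♯
- augmented 5th: B♯
- minor 7th: D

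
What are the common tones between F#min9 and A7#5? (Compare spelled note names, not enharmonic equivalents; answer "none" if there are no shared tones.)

F#min9: F♯ A C♯ E G♯
A7#5: A C♯ E♯ G
Common to both → A, C♯.

A C♯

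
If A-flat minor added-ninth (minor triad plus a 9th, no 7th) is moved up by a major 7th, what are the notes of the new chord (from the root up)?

A major 7th up from A-flat is G, so the new chord is G minor added-ninth.
Root: G
Minor 3rd (3rd): B-flat
Perfect 5th (5th): D
Major 9th (9th): A

G  B-flat  D  A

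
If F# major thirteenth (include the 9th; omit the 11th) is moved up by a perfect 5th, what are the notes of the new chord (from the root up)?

C-sharp, E-sharp, G-sharp, B-sharp, D-sharp, A-sharp

F-sharp up a perfect 5th → C-sharp. New chord: C-sharp major thirteenth.
- root: C-sharp
- major 3rd: E-sharp
- perfect 5th: G-sharp
- major 7th: B-sharp
- major 9th: D-sharp
- major 13th: A-sharp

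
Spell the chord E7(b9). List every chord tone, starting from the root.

E G# B D F

E7(b9): dominant seventh flat nine on E.
root → E
3rd (major 3rd) → G#
5th (perfect 5th) → B
7th (minor 7th) → D
9th (minor 9th) → F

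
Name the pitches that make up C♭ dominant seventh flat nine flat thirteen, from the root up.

Root C♭, quality dominant seventh flat nine flat thirteen:
C♭ — root
E♭ — major 3rd
G♭ — perfect 5th
B𝄫 — minor 7th
D𝄫 — minor 9th
A𝄫 — minor 13th

C♭ E♭ G♭ B𝄫 D𝄫 A𝄫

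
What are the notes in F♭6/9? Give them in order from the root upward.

Root F♭, quality six-nine:
root → F♭
3rd (major 3rd) → A♭
5th (perfect 5th) → C♭
6th (major 6th) → D♭
9th (major 9th) → G♭

F♭ A♭ C♭ D♭ G♭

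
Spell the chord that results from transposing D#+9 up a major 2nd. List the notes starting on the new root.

A major 2nd up from D# is E#, so the new chord is E# dominant ninth sharp five.
E# — root
G## — major 3rd
B## — augmented 5th
D# — minor 7th
F## — major 9th

E#, G##, B##, D#, F##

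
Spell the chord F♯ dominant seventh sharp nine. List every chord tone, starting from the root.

F♯ dominant seventh sharp nine: dominant seventh sharp nine on F-sharp.
- root: F-sharp
- major 3rd: A-sharp
- perfect 5th: C-sharp
- minor 7th: E
- augmented 9th: G-double-sharp

F-sharp  A-sharp  C-sharp  E  G-double-sharp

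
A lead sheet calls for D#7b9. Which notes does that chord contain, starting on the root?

D♯  F𝄪  A♯  C♯  E

Root D♯, quality dominant seventh flat nine:
Root: D♯
Major 3rd (3rd): F𝄪
Perfect 5th (5th): A♯
Minor 7th (7th): C♯
Minor 9th (9th): E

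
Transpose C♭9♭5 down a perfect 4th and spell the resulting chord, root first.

Gb Bb Dbb Fb Ab

A perfect 4th down from Cb is Gb, so the new chord is Gb dominant ninth flat five.
Root: Gb
Major 3rd (3rd): Bb
Diminished 5th (5th): Dbb
Minor 7th (7th): Fb
Major 9th (9th): Ab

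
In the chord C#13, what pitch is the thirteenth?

A#

Root of C#13 = C#. The 13th is a major 13th: C# up a major 13th → A#.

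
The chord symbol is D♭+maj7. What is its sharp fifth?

A

D♭+maj7 is built on Db; its 5th is an augmented 5th above the root.
A fifth above D uses the letter A, and the augmented 5th above Db is A.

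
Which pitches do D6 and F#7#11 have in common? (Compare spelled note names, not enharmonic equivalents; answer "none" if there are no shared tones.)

D6: D F# A B
F#7#11: F# A# C# E B#
Common to both → F#.

F#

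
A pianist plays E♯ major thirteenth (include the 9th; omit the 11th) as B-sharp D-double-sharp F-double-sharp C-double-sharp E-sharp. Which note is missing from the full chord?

G-double-sharp

E♯ major thirteenth = E-sharp, G-double-sharp, B-sharp, D-double-sharp, F-double-sharp, C-double-sharp. The voicing lacks the 3rd (major 3rd), G-double-sharp.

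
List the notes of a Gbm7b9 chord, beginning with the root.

Gb, Bbb, Db, Fb, Abb

Gbm7b9: minor seventh flat nine on Gb.
Root: Gb
Minor 3rd (3rd): Bbb
Perfect 5th (5th): Db
Minor 7th (7th): Fb
Minor 9th (9th): Abb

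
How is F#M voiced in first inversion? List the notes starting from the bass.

A♯ C♯ F♯

In root position, F#M is F♯–A♯–C♯.
First inversion puts the third (A♯) in the bass.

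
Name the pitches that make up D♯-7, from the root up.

D♯-7 is a minor seventh built on D#.
root → D#
3rd (minor 3rd) → F#
5th (perfect 5th) → A#
7th (minor 7th) → C#

D#, F#, A#, C#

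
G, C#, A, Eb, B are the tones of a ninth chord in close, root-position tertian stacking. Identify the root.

A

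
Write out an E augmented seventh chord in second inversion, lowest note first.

B-sharp D E G-sharp

In root position, E augmented seventh is E–G-sharp–B-sharp–D.
Second inversion puts the fifth (B-sharp) in the bass.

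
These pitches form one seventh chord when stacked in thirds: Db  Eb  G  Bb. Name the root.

Eb

Stacking in thirds gives Eb – G – Bb – Db, so Eb is the root — Eb dominant seventh.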